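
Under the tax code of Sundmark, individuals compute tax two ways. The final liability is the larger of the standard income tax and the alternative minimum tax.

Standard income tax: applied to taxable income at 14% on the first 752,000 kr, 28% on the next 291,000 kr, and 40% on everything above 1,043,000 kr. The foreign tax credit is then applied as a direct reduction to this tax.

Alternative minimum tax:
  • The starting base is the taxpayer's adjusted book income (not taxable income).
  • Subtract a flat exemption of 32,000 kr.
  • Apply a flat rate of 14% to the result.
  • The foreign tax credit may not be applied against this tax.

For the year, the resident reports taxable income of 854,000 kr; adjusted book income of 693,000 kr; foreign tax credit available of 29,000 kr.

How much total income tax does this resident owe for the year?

104,840 kr

Standard income tax:
  752,000 kr × 14% = 105,280 kr
  102,000 kr × 28% = 28,560 kr
  → 133,840 kr
  Less foreign tax credit 29,000 kr → 104,840 kr

Alternative minimum tax:
  Base (adjusted book income): 693,000 kr
  Less exemption 32,000 kr → base 661,000 kr
  661,000 kr × 14% = 92,540 kr

104,840 kr > 92,540 kr, so the standard income tax governs.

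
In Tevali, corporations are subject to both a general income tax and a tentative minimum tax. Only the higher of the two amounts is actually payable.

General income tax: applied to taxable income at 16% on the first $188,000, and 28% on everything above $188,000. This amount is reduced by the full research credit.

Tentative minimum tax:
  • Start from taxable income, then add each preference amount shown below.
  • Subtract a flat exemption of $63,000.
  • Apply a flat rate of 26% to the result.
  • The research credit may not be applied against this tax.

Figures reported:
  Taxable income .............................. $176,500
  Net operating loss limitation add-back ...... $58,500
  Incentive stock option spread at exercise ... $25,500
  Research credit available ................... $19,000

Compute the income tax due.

Tentative minimum tax:
  Adjusted income: $176,500 + $58,500 + $25,500 = $260,500
  Less exemption $63,000 → base $197,500
  $197,500 × 26% = $51,350

General income tax:
  $176,500 × 16% = $28,240
  Less research credit $19,000 → $9,240

$51,350 > $9,240, so the tentative minimum tax is the binding amount.

$51,350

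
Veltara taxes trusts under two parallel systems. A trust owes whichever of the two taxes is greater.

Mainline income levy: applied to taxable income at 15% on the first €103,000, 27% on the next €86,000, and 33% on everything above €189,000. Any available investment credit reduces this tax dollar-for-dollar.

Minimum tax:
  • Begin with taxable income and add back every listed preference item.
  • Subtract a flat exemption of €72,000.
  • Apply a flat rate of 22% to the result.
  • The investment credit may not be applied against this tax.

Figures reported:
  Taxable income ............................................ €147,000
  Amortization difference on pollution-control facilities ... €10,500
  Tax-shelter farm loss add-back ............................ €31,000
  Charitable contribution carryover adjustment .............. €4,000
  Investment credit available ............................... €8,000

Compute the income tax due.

Mainline income levy:
  €103,000 × 15% = €15,450
  €44,000 × 27% = €11,880
  → €27,330
  Less investment credit €8,000 → €19,330

Minimum tax:
  Adjusted income: €147,000 + €10,500 + €31,000 + €4,000 = €192,500
  Less exemption €72,000 → base €120,500
  €120,500 × 22% = €26,510

€26,510 > €19,330, so the minimum tax is the binding amount.

€26,510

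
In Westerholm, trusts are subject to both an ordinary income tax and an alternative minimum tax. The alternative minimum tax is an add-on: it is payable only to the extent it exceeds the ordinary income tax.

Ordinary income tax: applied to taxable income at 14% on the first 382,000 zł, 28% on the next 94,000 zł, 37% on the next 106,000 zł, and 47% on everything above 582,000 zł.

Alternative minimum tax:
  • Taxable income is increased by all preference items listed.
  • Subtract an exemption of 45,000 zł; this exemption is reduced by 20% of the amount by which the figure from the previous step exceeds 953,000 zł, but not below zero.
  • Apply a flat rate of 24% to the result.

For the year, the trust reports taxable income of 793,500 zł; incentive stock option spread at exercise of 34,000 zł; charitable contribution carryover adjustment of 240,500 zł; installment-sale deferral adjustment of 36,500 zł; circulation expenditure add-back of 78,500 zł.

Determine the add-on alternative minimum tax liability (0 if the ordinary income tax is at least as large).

65,495 zł

Alternative minimum tax:
  Adjusted income: 793,500 zł + 34,000 zł + 240,500 zł + 36,500 zł + 78,500 zł = 1,183,000 zł
  Exemption: 20% × (1,183,000 zł − 953,000 zł) = 46,000 zł ≥ 45,000 zł, so the exemption is fully phased out
  Base: 1,183,000 zł − 0 zł = 1,183,000 zł
  1,183,000 zł × 24% = 283,920 zł

Ordinary income tax:
  382,000 zł × 14% = 53,480 zł
  94,000 zł × 28% = 26,320 zł
  106,000 zł × 37% = 39,220 zł
  211,500 zł × 47% = 99,405 zł
  → 218,425 zł

Excess of alternative minimum tax over ordinary income tax: 283,920 zł − 218,425 zł = 65,495 zł.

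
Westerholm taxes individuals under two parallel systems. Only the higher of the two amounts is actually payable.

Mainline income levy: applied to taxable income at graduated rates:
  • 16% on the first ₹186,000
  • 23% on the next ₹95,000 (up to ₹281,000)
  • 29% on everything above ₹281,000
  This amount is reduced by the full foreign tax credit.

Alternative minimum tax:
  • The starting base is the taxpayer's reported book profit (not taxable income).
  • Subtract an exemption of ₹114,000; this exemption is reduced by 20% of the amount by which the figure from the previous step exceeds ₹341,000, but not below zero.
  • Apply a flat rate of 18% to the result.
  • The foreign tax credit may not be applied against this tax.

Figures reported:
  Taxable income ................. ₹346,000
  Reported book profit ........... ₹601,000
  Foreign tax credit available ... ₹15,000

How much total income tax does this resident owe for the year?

Mainline income levy:
  ₹186,000 × 16% = ₹29,760
  ₹95,000 × 23% = ₹21,850
  ₹65,000 × 29% = ₹18,850
  → ₹70,460
  Less foreign tax credit ₹15,000 → ₹55,460

Alternative minimum tax:
  Base (reported book profit): ₹601,000
  Exemption: ₹114,000 − 20% × (₹601,000 − ₹341,000) = ₹114,000 − ₹52,000 = ₹62,000
  Base: ₹601,000 − ₹62,000 = ₹539,000
  ₹539,000 × 18% = ₹97,020

₹97,020 > ₹55,460, so the alternative minimum tax is the binding amount.

₹97,020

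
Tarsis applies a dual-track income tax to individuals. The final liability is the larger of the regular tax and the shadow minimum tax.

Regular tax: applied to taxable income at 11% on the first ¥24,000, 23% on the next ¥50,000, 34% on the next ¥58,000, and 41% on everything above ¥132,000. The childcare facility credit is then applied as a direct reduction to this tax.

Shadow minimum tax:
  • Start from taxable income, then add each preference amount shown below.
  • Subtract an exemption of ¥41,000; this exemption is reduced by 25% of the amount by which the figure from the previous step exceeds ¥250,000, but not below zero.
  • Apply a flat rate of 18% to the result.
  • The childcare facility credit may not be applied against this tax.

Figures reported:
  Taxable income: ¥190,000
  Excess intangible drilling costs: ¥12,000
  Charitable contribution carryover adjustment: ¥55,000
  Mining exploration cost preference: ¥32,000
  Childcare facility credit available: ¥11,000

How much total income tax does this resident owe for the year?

¥46,640

Shadow minimum tax:
  Adjusted income: ¥190,000 + ¥12,000 + ¥55,000 + ¥32,000 = ¥289,000
  Exemption: ¥41,000 − 25% × (¥289,000 − ¥250,000) = ¥41,000 − ¥9,750 = ¥31,250
  Base: ¥289,000 − ¥31,250 = ¥257,750
  ¥257,750 × 18% = ¥46,395

Regular tax:
  ¥24,000 × 11% = ¥2,640
  ¥50,000 × 23% = ¥11,500
  ¥58,000 × 34% = ¥19,720
  ¥58,000 × 41% = ¥23,780
  → ¥57,640
  Less childcare facility credit ¥11,000 → ¥46,640

¥46,640 > ¥46,395, so the regular tax governs.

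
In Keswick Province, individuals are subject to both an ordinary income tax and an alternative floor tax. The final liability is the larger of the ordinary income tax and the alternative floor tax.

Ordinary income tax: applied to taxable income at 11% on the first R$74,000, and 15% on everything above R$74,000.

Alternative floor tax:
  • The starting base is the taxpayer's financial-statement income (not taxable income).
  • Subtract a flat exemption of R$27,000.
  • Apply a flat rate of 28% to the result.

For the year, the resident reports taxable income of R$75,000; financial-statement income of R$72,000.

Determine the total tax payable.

Ordinary income tax:
  R$74,000 × 11% = R$8,140
  R$1,000 × 15% = R$150
  → R$8,290

Alternative floor tax:
  Base (financial-statement income): R$72,000
  Less exemption R$27,000 → base R$45,000
  R$45,000 × 28% = R$12,600

R$12,600 > R$8,290, so the alternative floor tax is the binding amount.

R$12,600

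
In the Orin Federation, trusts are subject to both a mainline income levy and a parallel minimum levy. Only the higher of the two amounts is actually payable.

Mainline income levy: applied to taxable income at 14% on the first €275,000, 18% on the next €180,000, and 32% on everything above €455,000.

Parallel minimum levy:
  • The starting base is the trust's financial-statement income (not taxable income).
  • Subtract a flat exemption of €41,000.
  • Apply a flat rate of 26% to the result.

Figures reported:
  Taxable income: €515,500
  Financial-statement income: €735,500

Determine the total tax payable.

€180,570

Mainline income levy:
  €275,000 × 14% = €38,500
  €180,000 × 18% = €32,400
  €60,500 × 32% = €19,360
  → €90,260

Parallel minimum levy:
  Base (financial-statement income): €735,500
  Less exemption €41,000 → base €694,500
  €694,500 × 26% = €180,570

€180,570 > €90,260, so the parallel minimum levy is the binding amount.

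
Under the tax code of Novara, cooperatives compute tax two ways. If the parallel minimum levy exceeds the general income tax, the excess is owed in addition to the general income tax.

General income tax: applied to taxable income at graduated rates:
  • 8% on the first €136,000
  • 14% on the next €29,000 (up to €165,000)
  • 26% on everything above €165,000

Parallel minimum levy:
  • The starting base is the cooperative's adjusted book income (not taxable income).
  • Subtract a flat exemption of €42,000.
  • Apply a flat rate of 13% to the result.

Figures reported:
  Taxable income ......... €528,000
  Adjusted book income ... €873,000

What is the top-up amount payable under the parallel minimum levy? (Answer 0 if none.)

€0

General income tax:
  €136,000 × 8% = €10,880
  €29,000 × 14% = €4,060
  €363,000 × 26% = €94,380
  → €109,320

Parallel minimum levy:
  Base (adjusted book income): €873,000
  Less exemption €42,000 → base €831,000
  €831,000 × 13% = €108,030

€108,030 ≤ €109,320, so no add-on is due.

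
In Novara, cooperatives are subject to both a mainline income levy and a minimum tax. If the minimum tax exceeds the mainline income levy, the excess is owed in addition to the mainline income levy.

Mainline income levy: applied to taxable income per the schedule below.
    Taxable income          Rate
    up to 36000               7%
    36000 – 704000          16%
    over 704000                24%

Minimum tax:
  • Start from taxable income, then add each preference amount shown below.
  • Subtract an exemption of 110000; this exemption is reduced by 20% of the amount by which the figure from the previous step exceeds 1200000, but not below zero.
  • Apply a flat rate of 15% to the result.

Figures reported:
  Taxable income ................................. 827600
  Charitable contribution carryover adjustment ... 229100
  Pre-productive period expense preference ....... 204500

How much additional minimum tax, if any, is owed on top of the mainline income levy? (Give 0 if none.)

35452

Minimum tax:
  Adjusted income: 827600 + 229100 + 204500 = 1261200
  Exemption: 110000 − 20% × (1261200 − 1200000) = 110000 − 12240 = 97760
  Base: 1261200 − 97760 = 1163440
  1163440 × 15% = 174516

Mainline income levy:
  36000 × 7% = 2520
  668000 × 16% = 106880
  123600 × 24% = 29664
  → 139064

Excess of minimum tax over mainline income levy: 174516 − 139064 = 35452.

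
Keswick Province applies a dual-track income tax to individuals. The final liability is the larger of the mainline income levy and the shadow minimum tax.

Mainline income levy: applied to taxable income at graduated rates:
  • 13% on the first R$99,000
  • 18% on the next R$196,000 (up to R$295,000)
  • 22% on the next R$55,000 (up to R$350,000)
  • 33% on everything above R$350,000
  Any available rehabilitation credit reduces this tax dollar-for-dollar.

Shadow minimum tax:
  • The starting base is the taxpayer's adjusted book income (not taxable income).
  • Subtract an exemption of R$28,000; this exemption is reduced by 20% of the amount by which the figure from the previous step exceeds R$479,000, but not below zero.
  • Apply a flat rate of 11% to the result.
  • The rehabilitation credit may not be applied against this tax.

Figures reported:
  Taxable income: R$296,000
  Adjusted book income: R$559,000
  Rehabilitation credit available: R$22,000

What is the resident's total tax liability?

Shadow minimum tax:
  Base (adjusted book income): R$559,000
  Exemption: R$28,000 − 20% × (R$559,000 − R$479,000) = R$28,000 − R$16,000 = R$12,000
  Base: R$559,000 − R$12,000 = R$547,000
  R$547,000 × 11% = R$60,170

Mainline income levy:
  R$99,000 × 13% = R$12,870
  R$196,000 × 18% = R$35,280
  R$1,000 × 22% = R$220
  → R$48,370
  Less rehabilitation credit R$22,000 → R$26,370

R$60,170 > R$26,370, so the shadow minimum tax is the binding amount.

R$60,170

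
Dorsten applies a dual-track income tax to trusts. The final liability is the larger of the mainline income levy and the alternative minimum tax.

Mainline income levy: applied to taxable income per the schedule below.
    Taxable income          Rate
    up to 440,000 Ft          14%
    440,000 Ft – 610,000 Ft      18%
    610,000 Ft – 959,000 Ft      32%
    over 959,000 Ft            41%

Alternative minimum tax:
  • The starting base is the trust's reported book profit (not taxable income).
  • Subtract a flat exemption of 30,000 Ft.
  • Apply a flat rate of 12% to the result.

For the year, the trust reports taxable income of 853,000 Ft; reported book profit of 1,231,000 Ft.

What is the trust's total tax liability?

Alternative minimum tax:
  Base (reported book profit): 1,231,000 Ft
  Less exemption 30,000 Ft → base 1,201,000 Ft
  1,201,000 Ft × 12% = 144,120 Ft

Mainline income levy:
  440,000 Ft × 14% = 61,600 Ft
  170,000 Ft × 18% = 30,600 Ft
  243,000 Ft × 32% = 77,760 Ft
  → 169,960 Ft

169,960 Ft > 144,120 Ft, so the mainline income levy governs.

169,960 Ft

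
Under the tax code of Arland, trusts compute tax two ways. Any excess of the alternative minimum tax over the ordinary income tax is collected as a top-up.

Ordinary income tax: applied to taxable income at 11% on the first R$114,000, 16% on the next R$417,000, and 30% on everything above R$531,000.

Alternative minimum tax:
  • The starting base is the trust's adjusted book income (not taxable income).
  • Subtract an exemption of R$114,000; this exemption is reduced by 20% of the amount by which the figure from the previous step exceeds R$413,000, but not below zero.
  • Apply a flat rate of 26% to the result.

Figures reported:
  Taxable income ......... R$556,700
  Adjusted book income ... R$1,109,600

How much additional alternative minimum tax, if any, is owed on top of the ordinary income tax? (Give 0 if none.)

Alternative minimum tax:
  Base (adjusted book income): R$1,109,600
  Exemption: 20% × (R$1,109,600 − R$413,000) = R$139,320 ≥ R$114,000, so the exemption is fully phased out
  Base: R$1,109,600 − R$0 = R$1,109,600
  R$1,109,600 × 26% = R$288,496

Ordinary income tax:
  R$114,000 × 11% = R$12,540
  R$417,000 × 16% = R$66,720
  R$25,700 × 30% = R$7,710
  → R$86,970

Excess of alternative minimum tax over ordinary income tax: R$288,496 − R$86,970 = R$201,526.

R$201,526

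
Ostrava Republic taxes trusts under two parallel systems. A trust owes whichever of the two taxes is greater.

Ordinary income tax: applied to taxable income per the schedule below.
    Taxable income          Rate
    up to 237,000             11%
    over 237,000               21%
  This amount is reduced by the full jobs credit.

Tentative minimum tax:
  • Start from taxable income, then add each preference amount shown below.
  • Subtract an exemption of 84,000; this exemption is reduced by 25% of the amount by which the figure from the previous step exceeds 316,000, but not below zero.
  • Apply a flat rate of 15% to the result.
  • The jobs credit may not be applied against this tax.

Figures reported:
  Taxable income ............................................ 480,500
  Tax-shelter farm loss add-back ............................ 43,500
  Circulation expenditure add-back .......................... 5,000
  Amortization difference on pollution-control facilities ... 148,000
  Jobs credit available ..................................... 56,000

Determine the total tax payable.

101,550

Tentative minimum tax:
  Adjusted income: 480,500 + 43,500 + 5,000 + 148,000 = 677,000
  Exemption: 25% × (677,000 − 316,000) = 90,250 ≥ 84,000, so the exemption is fully phased out
  Base: 677,000 − 0 = 677,000
  677,000 × 15% = 101,550

Ordinary income tax:
  237,000 × 11% = 26,070
  243,500 × 21% = 51,135
  → 77,205
  Less jobs credit 56,000 → 21,205

101,550 > 21,205, so the tentative minimum tax is the binding amount.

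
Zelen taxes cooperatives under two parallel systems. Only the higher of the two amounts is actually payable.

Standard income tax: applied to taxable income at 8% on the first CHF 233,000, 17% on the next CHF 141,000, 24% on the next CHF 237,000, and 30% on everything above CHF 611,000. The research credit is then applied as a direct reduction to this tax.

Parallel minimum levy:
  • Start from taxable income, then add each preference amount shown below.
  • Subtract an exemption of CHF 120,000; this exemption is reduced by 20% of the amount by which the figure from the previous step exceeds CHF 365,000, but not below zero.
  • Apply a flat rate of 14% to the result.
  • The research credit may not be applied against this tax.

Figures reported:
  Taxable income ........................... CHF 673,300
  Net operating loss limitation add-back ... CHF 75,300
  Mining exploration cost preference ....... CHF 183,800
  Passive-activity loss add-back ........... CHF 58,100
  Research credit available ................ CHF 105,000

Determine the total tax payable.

Standard income tax:
  CHF 233,000 × 8% = CHF 18,640
  CHF 141,000 × 17% = CHF 23,970
  CHF 237,000 × 24% = CHF 56,880
  CHF 62,300 × 30% = CHF 18,690
  → CHF 118,180
  Less research credit CHF 105,000 → CHF 13,180

Parallel minimum levy:
  Adjusted income: CHF 673,300 + CHF 75,300 + CHF 183,800 + CHF 58,100 = CHF 990,500
  Exemption: 20% × (CHF 990,500 − CHF 365,000) = CHF 125,100 ≥ CHF 120,000, so the exemption is fully phased out
  Base: CHF 990,500 − CHF 0 = CHF 990,500
  CHF 990,500 × 14% = CHF 138,670

CHF 138,670 > CHF 13,180, so the parallel minimum levy is the binding amount.

CHF 138,670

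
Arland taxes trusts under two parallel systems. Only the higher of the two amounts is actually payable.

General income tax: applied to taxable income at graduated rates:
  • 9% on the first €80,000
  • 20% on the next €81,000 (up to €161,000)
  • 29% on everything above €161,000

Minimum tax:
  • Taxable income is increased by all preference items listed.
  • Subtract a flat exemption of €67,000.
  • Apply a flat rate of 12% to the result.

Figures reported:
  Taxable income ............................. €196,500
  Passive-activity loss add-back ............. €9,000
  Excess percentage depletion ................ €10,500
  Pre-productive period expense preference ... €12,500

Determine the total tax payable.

General income tax:
  €80,000 × 9% = €7,200
  €81,000 × 20% = €16,200
  €35,500 × 29% = €10,295
  → €33,695

Minimum tax:
  Adjusted income: €196,500 + €9,000 + €10,500 + €12,500 = €228,500
  Less exemption €67,000 → base €161,500
  €161,500 × 12% = €19,380

€33,695 > €19,380, so the general income tax governs.

€33,695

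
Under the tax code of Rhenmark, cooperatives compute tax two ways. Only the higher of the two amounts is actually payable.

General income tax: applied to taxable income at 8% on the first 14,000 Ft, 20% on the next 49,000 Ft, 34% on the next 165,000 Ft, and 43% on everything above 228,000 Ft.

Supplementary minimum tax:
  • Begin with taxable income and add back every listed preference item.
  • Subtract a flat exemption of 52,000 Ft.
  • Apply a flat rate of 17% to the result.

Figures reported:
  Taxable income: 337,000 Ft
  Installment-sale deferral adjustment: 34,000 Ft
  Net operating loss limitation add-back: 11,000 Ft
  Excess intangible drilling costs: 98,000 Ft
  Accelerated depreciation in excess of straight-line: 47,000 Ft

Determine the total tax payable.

General income tax:
  14,000 Ft × 8% = 1,120 Ft
  49,000 Ft × 20% = 9,800 Ft
  165,000 Ft × 34% = 56,100 Ft
  109,000 Ft × 43% = 46,870 Ft
  → 113,890 Ft

Supplementary minimum tax:
  Adjusted income: 337,000 Ft + 34,000 Ft + 11,000 Ft + 98,000 Ft + 47,000 Ft = 527,000 Ft
  Less exemption 52,000 Ft → base 475,000 Ft
  475,000 Ft × 17% = 80,750 Ft

113,890 Ft > 80,750 Ft, so the general income tax governs.

113,890 Ft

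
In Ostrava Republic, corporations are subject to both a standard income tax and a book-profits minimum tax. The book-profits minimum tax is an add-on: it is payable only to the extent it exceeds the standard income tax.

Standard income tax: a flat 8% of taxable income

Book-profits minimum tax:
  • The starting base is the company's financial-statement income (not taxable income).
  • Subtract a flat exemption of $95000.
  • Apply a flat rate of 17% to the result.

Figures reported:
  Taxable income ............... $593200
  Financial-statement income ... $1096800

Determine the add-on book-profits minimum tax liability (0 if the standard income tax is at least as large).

$122850

Standard income tax:
  $593200 × 8% = $47456

Book-profits minimum tax:
  Base (financial-statement income): $1096800
  Less exemption $95000 → base $1001800
  $1001800 × 17% = $170306

Excess of book-profits minimum tax over standard income tax: $170306 − $47456 = $122850.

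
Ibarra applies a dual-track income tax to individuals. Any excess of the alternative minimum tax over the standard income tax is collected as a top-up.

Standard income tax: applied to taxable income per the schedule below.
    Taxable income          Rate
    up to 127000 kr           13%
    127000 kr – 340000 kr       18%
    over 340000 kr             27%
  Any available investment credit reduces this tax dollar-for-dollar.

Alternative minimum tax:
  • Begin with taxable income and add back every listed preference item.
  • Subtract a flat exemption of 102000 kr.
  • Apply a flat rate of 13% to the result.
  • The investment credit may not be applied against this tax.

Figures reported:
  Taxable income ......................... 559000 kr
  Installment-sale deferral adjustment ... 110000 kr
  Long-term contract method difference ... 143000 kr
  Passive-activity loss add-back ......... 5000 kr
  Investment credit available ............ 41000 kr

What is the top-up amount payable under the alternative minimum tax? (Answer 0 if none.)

Alternative minimum tax:
  Adjusted income: 559000 kr + 110000 kr + 143000 kr + 5000 kr = 817000 kr
  Less exemption 102000 kr → base 715000 kr
  715000 kr × 13% = 92950 kr

Standard income tax:
  127000 kr × 13% = 16510 kr
  213000 kr × 18% = 38340 kr
  219000 kr × 27% = 59130 kr
  → 113980 kr
  Less investment credit 41000 kr → 72980 kr

Excess of alternative minimum tax over standard income tax: 92950 kr − 72980 kr = 19970 kr.

19970 kr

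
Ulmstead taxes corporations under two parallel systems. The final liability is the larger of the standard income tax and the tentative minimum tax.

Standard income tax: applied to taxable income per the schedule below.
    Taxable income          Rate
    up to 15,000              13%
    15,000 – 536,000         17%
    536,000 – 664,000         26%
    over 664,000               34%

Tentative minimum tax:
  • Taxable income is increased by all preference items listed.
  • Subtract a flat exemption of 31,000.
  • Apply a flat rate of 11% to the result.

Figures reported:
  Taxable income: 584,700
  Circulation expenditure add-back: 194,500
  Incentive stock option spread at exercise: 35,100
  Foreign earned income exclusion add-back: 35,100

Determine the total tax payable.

Tentative minimum tax:
  Adjusted income: 584,700 + 194,500 + 35,100 + 35,100 = 849,400
  Less exemption 31,000 → base 818,400
  818,400 × 11% = 90,024

Standard income tax:
  15,000 × 13% = 1,950
  521,000 × 17% = 88,570
  48,700 × 26% = 12,662
  → 103,182

103,182 > 90,024, so the standard income tax governs.

103,182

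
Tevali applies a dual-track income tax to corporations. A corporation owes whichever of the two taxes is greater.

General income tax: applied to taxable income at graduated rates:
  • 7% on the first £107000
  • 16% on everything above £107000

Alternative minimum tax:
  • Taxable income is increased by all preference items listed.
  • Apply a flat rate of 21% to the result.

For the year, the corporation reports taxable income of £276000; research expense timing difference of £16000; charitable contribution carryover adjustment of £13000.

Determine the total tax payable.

Alternative minimum tax:
  Adjusted income: £276000 + £16000 + £13000 = £305000
  £305000 × 21% = £64050

General income tax:
  £107000 × 7% = £7490
  £169000 × 16% = £27040
  → £34530

£64050 > £34530, so the alternative minimum tax is the binding amount.

£64050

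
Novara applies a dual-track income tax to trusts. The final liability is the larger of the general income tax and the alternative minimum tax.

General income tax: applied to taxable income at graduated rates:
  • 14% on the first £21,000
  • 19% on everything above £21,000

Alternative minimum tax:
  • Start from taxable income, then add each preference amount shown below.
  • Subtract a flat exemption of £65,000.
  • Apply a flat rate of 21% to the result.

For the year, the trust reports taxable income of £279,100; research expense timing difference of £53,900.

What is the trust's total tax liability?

General income tax:
  £21,000 × 14% = £2,940
  £258,100 × 19% = £49,039
  → £51,979

Alternative minimum tax:
  Adjusted income: £279,100 + £53,900 = £333,000
  Less exemption £65,000 → base £268,000
  £268,000 × 21% = £56,280

£56,280 > £51,979, so the alternative minimum tax is the binding amount.

£56,280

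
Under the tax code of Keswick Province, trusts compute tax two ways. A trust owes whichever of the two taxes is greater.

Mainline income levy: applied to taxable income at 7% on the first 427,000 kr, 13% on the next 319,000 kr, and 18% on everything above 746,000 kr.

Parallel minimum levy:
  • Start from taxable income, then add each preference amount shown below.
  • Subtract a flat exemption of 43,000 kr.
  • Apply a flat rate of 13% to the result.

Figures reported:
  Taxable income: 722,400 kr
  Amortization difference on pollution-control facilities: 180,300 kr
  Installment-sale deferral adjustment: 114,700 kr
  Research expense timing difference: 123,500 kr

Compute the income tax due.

Parallel minimum levy:
  Adjusted income: 722,400 kr + 180,300 kr + 114,700 kr + 123,500 kr = 1,140,900 kr
  Less exemption 43,000 kr → base 1,097,900 kr
  1,097,900 kr × 13% = 142,727 kr

Mainline income levy:
  427,000 kr × 7% = 29,890 kr
  295,400 kr × 13% = 38,402 kr
  → 68,292 kr

142,727 kr > 68,292 kr, so the parallel minimum levy is the binding amount.

142,727 kr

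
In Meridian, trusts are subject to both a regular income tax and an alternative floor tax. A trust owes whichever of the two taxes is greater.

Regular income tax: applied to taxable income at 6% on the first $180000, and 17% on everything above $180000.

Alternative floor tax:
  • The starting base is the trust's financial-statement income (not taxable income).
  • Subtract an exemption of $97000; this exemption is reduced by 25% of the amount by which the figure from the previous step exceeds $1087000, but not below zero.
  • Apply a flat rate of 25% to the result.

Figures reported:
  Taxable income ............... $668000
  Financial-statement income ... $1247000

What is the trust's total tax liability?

$297500

Regular income tax:
  $180000 × 6% = $10800
  $488000 × 17% = $82960
  → $93760

Alternative floor tax:
  Base (financial-statement income): $1247000
  Exemption: $97000 − 25% × ($1247000 − $1087000) = $97000 − $40000 = $57000
  Base: $1247000 − $57000 = $1190000
  $1190000 × 25% = $297500

$297500 > $93760, so the alternative floor tax is the binding amount.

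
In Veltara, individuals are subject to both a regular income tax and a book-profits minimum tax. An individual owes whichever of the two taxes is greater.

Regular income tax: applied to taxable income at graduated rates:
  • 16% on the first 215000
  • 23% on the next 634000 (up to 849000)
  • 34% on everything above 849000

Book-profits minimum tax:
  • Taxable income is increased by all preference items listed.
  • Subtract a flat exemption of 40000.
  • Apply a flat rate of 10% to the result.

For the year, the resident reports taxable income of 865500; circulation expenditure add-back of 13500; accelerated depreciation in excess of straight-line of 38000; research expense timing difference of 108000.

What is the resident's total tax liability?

185830

Regular income tax:
  215000 × 16% = 34400
  634000 × 23% = 145820
  16500 × 34% = 5610
  → 185830

Book-profits minimum tax:
  Adjusted income: 865500 + 13500 + 38000 + 108000 = 1025000
  Less exemption 40000 → base 985000
  985000 × 10% = 98500

185830 > 98500, so the regular income tax governs.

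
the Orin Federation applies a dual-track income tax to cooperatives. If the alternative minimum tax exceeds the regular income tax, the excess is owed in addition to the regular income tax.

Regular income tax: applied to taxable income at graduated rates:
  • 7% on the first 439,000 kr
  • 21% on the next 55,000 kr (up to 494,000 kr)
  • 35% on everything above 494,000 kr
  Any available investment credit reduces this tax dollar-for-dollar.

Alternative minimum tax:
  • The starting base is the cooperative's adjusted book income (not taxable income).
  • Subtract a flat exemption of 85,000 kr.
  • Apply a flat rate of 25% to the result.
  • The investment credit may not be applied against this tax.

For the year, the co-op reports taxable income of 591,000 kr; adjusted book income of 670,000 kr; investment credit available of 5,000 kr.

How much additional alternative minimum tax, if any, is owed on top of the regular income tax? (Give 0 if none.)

75,020 kr

Regular income tax:
  439,000 kr × 7% = 30,730 kr
  55,000 kr × 21% = 11,550 kr
  97,000 kr × 35% = 33,950 kr
  → 76,230 kr
  Less investment credit 5,000 kr → 71,230 kr

Alternative minimum tax:
  Base (adjusted book income): 670,000 kr
  Less exemption 85,000 kr → base 585,000 kr
  585,000 kr × 25% = 146,250 kr

Excess of alternative minimum tax over regular income tax: 146,250 kr − 71,230 kr = 75,020 kr.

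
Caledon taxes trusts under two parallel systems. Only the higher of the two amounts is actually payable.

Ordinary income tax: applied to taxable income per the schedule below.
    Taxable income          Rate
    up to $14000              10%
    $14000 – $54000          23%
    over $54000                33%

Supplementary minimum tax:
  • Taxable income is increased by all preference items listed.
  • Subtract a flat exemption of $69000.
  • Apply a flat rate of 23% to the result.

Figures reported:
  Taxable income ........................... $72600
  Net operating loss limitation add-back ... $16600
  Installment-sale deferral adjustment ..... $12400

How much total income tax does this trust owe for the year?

Ordinary income tax:
  $14000 × 10% = $1400
  $40000 × 23% = $9200
  $18600 × 33% = $6138
  → $16738

Supplementary minimum tax:
  Adjusted income: $72600 + $16600 + $12400 = $101600
  Less exemption $69000 → base $32600
  $32600 × 23% = $7498

$16738 > $7498, so the ordinary income tax governs.

$16738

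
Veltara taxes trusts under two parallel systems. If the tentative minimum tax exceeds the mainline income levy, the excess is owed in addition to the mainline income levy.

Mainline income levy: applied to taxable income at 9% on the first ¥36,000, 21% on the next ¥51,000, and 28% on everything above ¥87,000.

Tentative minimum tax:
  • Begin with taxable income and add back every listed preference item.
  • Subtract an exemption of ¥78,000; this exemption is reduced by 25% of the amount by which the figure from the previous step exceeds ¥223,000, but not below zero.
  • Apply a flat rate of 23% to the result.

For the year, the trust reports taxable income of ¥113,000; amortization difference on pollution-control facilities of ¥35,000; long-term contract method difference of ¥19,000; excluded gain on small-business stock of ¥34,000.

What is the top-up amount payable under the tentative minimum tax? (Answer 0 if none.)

¥7,060

Mainline income levy:
  ¥36,000 × 9% = ¥3,240
  ¥51,000 × 21% = ¥10,710
  ¥26,000 × 28% = ¥7,280
  → ¥21,230

Tentative minimum tax:
  Adjusted income: ¥113,000 + ¥35,000 + ¥19,000 + ¥34,000 = ¥201,000
  Exemption: ¥201,000 ≤ ¥223,000, so full ¥78,000 applies
  Base: ¥201,000 − ¥78,000 = ¥123,000
  ¥123,000 × 23% = ¥28,290

Excess of tentative minimum tax over mainline income levy: ¥28,290 − ¥21,230 = ¥7,060.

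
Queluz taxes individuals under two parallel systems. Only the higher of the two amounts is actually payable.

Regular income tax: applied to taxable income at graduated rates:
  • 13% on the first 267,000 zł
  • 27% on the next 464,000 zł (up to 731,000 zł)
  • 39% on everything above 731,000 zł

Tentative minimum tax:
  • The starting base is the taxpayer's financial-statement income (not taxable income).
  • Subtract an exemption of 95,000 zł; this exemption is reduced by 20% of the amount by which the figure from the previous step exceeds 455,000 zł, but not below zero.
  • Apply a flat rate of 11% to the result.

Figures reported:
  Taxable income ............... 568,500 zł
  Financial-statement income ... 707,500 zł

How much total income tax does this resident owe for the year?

116,115 zł

Regular income tax:
  267,000 zł × 13% = 34,710 zł
  301,500 zł × 27% = 81,405 zł
  → 116,115 zł

Tentative minimum tax:
  Base (financial-statement income): 707,500 zł
  Exemption: 95,000 zł − 20% × (707,500 zł − 455,000 zł) = 95,000 zł − 50,500 zł = 44,500 zł
  Base: 707,500 zł − 44,500 zł = 663,000 zł
  663,000 zł × 11% = 72,930 zł

116,115 zł > 72,930 zł, so the regular income tax governs.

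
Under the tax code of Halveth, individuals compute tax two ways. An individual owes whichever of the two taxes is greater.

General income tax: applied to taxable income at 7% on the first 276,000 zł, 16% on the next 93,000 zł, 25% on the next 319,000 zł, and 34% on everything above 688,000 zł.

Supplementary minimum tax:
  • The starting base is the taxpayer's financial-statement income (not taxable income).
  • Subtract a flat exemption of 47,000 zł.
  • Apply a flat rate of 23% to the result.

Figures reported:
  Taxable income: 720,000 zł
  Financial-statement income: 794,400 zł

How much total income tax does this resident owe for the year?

171,902 zł

General income tax:
  276,000 zł × 7% = 19,320 zł
  93,000 zł × 16% = 14,880 zł
  319,000 zł × 25% = 79,750 zł
  32,000 zł × 34% = 10,880 zł
  → 124,830 zł

Supplementary minimum tax:
  Base (financial-statement income): 794,400 zł
  Less exemption 47,000 zł → base 747,400 zł
  747,400 zł × 23% = 171,902 zł

171,902 zł > 124,830 zł, so the supplementary minimum tax is the binding amount.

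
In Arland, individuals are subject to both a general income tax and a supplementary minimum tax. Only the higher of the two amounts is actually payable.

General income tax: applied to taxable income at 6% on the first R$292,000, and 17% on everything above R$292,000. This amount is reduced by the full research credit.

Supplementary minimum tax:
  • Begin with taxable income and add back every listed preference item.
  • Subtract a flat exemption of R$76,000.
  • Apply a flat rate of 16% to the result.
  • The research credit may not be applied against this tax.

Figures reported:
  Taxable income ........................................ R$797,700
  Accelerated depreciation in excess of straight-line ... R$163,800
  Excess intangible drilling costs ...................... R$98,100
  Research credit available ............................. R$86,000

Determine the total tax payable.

R$157,376

General income tax:
  R$292,000 × 6% = R$17,520
  R$505,700 × 17% = R$85,969
  → R$103,489
  Less research credit R$86,000 → R$17,489

Supplementary minimum tax:
  Adjusted income: R$797,700 + R$163,800 + R$98,100 = R$1,059,600
  Less exemption R$76,000 → base R$983,600
  R$983,600 × 16% = R$157,376

R$157,376 > R$17,489, so the supplementary minimum tax is the binding amount.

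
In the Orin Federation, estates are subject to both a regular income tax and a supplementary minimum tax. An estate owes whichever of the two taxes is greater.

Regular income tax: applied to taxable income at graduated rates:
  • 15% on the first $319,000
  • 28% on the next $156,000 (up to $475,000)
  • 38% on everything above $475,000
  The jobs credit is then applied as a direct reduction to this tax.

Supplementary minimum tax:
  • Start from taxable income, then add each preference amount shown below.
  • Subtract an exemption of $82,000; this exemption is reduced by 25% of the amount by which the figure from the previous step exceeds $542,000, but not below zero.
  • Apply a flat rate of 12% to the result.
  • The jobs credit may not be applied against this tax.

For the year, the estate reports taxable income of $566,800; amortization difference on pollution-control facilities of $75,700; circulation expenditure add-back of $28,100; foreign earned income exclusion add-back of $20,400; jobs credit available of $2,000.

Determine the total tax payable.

Regular income tax:
  $319,000 × 15% = $47,850
  $156,000 × 28% = $43,680
  $91,800 × 38% = $34,884
  → $126,414
  Less jobs credit $2,000 → $124,414

Supplementary minimum tax:
  Adjusted income: $566,800 + $75,700 + $28,100 + $20,400 = $691,000
  Exemption: $82,000 − 25% × ($691,000 − $542,000) = $82,000 − $37,250 = $44,750
  Base: $691,000 − $44,750 = $646,250
  $646,250 × 12% = $77,550

$124,414 > $77,550, so the regular income tax governs.

$124,414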